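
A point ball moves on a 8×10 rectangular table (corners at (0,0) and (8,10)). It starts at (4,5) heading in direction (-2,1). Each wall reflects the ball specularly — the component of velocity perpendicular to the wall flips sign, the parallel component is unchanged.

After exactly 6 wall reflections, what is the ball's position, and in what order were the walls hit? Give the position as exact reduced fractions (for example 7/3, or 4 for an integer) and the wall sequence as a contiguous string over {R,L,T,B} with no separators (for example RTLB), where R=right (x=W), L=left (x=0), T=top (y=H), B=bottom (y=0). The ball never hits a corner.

Final position: (6,0)
Wall sequence: LTRLRB

1. t=2 → L at (0,7); v=(2,1)
2. t=3 → T at (6,10); v=(2,-1)
3. t=1 → R at (8,9); v=(-2,-1)
4. t=4 → L at (0,5); v=(2,-1)
5. t=4 → R at (8,1); v=(-2,-1)
6. t=1 → B at (6,0); v=(-2,1)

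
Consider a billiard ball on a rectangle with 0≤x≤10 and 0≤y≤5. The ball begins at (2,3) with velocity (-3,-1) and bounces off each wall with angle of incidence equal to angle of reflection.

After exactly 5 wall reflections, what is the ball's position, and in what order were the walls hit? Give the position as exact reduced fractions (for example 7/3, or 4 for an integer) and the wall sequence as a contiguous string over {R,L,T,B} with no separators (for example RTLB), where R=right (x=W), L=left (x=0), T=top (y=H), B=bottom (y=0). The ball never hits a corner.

1. t=2/3 → L at (0,7/3); v=(3,-1)
2. t=7/3 → B at (7,0); v=(3,1)
3. t=1 → R at (10,1); v=(-3,1)
4. t=10/3 → L at (0,13/3); v=(3,1)
5. t=2/3 → T at (2,5); v=(3,-1)

Final position: (2,5)
Wall sequence: LBRLT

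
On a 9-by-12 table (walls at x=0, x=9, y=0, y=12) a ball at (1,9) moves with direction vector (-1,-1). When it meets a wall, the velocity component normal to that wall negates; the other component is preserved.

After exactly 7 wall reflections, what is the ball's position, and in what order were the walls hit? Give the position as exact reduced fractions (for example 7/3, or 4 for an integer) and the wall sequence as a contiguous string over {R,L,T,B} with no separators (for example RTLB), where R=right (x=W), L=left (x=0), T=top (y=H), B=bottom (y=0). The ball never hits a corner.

1. t=1 → L at (0,8); v=(1,-1)
2. t=8 → B at (8,0); v=(1,1)
3. t=1 → R at (9,1); v=(-1,1)
4. t=9 → L at (0,10); v=(1,1)
5. t=2 → T at (2,12); v=(1,-1)
6. t=7 → R at (9,5); v=(-1,-1)
7. t=5 → B at (4,0); v=(-1,1)

Final position: (4,0)
Wall sequence: LBRLTRB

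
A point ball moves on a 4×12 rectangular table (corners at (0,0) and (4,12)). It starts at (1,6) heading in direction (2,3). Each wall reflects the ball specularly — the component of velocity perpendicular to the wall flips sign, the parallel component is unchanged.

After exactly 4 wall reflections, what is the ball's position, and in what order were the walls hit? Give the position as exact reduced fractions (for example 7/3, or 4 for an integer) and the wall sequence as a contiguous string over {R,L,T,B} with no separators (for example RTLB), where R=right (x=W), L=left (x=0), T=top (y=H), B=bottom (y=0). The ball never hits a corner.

1. t=3/2 → R at (4,21/2); v=(-2,3)
2. t=1/2 → T at (3,12); v=(-2,-3)
3. t=3/2 → L at (0,15/2); v=(2,-3)
4. t=2 → R at (4,3/2); v=(-2,-3)

Final position: (4,3/2)
Wall sequence: RTLR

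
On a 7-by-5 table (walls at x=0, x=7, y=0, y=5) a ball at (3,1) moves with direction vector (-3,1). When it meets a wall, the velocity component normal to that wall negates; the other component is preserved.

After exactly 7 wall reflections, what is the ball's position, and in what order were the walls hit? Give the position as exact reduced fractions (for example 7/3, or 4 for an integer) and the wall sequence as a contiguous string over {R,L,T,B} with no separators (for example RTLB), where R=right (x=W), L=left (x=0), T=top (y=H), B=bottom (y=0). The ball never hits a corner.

1. t=1 → L at (0,2); v=(3,1)
2. t=7/3 → R at (7,13/3); v=(-3,1)
3. t=2/3 → T at (5,5); v=(-3,-1)
4. t=5/3 → L at (0,10/3); v=(3,-1)
5. t=7/3 → R at (7,1); v=(-3,-1)
6. t=1 → B at (4,0); v=(-3,1)
7. t=4/3 → L at (0,4/3); v=(3,1)

Final position: (0,4/3)
Wall sequence: LRTLRBL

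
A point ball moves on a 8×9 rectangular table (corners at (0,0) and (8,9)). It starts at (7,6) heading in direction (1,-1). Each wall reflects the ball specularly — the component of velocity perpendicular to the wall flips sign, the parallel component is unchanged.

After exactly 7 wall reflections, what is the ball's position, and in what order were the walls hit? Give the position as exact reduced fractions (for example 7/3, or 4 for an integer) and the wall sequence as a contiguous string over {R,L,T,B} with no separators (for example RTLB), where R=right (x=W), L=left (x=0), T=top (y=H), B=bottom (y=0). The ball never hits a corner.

1. t=1 → R at (8,5); v=(-1,-1)
2. t=5 → B at (3,0); v=(-1,1)
3. t=3 → L at (0,3); v=(1,1)
4. t=6 → T at (6,9); v=(1,-1)
5. t=2 → R at (8,7); v=(-1,-1)
6. t=7 → B at (1,0); v=(-1,1)
7. t=1 → L at (0,1); v=(1,1)

Final position: (0,1)
Wall sequence: RBLTRBL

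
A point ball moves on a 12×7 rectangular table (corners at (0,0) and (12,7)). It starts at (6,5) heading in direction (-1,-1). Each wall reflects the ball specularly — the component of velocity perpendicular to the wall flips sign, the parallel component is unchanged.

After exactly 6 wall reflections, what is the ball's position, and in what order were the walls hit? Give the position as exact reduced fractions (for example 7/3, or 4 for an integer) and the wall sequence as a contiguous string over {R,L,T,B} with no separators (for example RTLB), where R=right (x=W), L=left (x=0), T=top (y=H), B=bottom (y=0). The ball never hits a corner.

1. t=5 → B at (1,0); v=(-1,1)
2. t=1 → L at (0,1); v=(1,1)
3. t=6 → T at (6,7); v=(1,-1)
4. t=6 → R at (12,1); v=(-1,-1)
5. t=1 → B at (11,0); v=(-1,1)
6. t=7 → T at (4,7); v=(-1,-1)

Final position: (4,7)
Wall sequence: BLTRBT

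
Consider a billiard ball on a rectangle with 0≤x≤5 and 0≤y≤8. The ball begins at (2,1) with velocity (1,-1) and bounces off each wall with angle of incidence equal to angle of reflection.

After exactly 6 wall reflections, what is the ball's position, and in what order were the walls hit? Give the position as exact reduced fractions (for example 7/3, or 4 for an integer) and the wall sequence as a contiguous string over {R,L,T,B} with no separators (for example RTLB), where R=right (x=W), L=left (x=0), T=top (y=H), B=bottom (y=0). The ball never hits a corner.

1. t=1 → B at (3,0); v=(1,1)
2. t=2 → R at (5,2); v=(-1,1)
3. t=5 → L at (0,7); v=(1,1)
4. t=1 → T at (1,8); v=(1,-1)
5. t=4 → R at (5,4); v=(-1,-1)
6. t=4 → B at (1,0); v=(-1,1)

Final position: (1,0)
Wall sequence: BRLTRB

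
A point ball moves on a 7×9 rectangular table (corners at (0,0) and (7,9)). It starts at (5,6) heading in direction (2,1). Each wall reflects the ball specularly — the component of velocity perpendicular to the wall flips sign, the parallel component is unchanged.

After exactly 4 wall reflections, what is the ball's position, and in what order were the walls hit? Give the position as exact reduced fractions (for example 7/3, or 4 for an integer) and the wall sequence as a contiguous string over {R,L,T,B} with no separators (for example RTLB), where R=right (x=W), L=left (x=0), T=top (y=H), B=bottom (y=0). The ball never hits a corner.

Final position: (7,4)
Wall sequence: RTLR

1. t=1 → R at (7,7); v=(-2,1)
2. t=2 → T at (3,9); v=(-2,-1)
3. t=3/2 → L at (0,15/2); v=(2,-1)
4. t=7/2 → R at (7,4); v=(-2,-1)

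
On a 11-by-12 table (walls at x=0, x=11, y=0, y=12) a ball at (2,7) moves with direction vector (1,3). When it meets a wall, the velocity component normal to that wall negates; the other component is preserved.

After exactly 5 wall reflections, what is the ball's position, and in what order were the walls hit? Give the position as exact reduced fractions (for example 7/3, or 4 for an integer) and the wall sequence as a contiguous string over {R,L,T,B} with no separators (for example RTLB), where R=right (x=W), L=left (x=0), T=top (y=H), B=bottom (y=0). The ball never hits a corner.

Final position: (19/3,0)
Wall sequence: TBRTB

1. t=5/3 → T at (11/3,12); v=(1,-3)
2. t=4 → B at (23/3,0); v=(1,3)
3. t=10/3 → R at (11,10); v=(-1,3)
4. t=2/3 → T at (31/3,12); v=(-1,-3)
5. t=4 → B at (19/3,0); v=(-1,3)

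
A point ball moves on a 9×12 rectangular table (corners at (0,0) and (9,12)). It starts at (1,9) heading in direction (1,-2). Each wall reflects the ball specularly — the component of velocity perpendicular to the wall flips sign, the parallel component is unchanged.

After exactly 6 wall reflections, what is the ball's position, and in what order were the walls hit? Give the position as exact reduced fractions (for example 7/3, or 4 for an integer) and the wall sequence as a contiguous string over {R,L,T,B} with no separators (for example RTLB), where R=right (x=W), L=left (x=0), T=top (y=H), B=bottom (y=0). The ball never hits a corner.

1. t=9/2 → B at (11/2,0); v=(1,2)
2. t=7/2 → R at (9,7); v=(-1,2)
3. t=5/2 → T at (13/2,12); v=(-1,-2)
4. t=6 → B at (1/2,0); v=(-1,2)
5. t=1/2 → L at (0,1); v=(1,2)
6. t=11/2 → T at (11/2,12); v=(1,-2)

Final position: (11/2,12)
Wall sequence: BRTBLT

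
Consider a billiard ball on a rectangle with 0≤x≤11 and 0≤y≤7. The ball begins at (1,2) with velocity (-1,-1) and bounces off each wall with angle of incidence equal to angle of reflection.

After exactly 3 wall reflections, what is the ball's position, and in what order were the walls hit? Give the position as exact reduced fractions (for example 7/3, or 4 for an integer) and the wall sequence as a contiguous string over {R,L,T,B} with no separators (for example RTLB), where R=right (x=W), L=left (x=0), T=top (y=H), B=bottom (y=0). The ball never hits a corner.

1. t=1 → L at (0,1); v=(1,-1)
2. t=1 → B at (1,0); v=(1,1)
3. t=7 → T at (8,7); v=(1,-1)

Final position: (8,7)
Wall sequence: LBT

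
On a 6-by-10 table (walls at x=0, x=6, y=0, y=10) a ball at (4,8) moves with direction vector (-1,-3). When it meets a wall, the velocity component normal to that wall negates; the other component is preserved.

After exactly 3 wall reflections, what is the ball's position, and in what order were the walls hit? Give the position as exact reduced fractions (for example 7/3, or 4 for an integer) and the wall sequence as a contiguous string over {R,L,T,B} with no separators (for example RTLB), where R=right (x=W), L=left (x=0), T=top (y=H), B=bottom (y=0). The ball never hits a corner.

Final position: (2,10)
Wall sequence: BLT

1. t=8/3 → B at (4/3,0); v=(-1,3)
2. t=4/3 → L at (0,4); v=(1,3)
3. t=2 → T at (2,10); v=(1,-3)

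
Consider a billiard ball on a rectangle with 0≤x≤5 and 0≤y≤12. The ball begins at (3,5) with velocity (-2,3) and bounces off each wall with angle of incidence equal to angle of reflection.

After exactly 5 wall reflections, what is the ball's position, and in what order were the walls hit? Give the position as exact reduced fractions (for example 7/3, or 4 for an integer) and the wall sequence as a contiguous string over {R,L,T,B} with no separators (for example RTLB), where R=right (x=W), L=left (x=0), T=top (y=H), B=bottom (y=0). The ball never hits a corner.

Final position: (0,1/2)
Wall sequence: LTRBL

1. t=3/2 → L at (0,19/2); v=(2,3)
2. t=5/6 → T at (5/3,12); v=(2,-3)
3. t=5/3 → R at (5,7); v=(-2,-3)
4. t=7/3 → B at (1/3,0); v=(-2,3)
5. t=1/6 → L at (0,1/2); v=(2,3)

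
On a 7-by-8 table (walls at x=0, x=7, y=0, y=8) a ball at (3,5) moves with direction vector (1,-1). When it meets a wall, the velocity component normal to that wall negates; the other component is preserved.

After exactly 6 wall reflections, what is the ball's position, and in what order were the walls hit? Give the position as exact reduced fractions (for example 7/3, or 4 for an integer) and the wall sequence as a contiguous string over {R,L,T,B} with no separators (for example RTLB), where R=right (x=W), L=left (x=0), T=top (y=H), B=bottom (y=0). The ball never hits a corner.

1. t=4 → R at (7,1); v=(-1,-1)
2. t=1 → B at (6,0); v=(-1,1)
3. t=6 → L at (0,6); v=(1,1)
4. t=2 → T at (2,8); v=(1,-1)
5. t=5 → R at (7,3); v=(-1,-1)
6. t=3 → B at (4,0); v=(-1,1)

Final position: (4,0)
Wall sequence: RBLTRB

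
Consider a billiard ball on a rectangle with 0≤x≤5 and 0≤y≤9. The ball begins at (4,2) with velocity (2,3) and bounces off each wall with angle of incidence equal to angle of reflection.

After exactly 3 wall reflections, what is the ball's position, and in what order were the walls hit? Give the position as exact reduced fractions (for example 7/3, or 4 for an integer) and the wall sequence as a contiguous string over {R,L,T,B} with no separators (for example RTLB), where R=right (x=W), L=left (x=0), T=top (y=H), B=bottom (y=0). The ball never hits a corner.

1. t=1/2 → R at (5,7/2); v=(-2,3)
2. t=11/6 → T at (4/3,9); v=(-2,-3)
3. t=2/3 → L at (0,7); v=(2,-3)

Final position: (0,7)
Wall sequence: RTL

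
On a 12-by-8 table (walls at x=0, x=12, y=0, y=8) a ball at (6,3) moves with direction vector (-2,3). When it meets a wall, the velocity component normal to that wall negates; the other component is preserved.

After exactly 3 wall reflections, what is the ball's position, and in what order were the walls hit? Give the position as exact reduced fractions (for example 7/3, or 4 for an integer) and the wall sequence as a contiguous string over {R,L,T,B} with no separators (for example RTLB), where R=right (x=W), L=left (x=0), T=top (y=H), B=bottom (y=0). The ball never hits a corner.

Final position: (8/3,0)
Wall sequence: TLB

1. t=5/3 → T at (8/3,8); v=(-2,-3)
2. t=4/3 → L at (0,4); v=(2,-3)
3. t=4/3 → B at (8/3,0); v=(2,3)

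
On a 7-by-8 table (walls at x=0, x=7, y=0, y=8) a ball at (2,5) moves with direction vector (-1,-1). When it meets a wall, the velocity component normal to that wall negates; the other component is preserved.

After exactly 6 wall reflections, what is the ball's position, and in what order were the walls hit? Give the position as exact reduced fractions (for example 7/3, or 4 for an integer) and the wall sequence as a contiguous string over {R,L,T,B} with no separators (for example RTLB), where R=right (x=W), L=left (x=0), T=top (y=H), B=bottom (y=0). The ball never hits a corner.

Final position: (5,0)
Wall sequence: LBRTLB

1. t=2 → L at (0,3); v=(1,-1)
2. t=3 → B at (3,0); v=(1,1)
3. t=4 → R at (7,4); v=(-1,1)
4. t=4 → T at (3,8); v=(-1,-1)
5. t=3 → L at (0,5); v=(1,-1)
6. t=5 → B at (5,0); v=(1,1)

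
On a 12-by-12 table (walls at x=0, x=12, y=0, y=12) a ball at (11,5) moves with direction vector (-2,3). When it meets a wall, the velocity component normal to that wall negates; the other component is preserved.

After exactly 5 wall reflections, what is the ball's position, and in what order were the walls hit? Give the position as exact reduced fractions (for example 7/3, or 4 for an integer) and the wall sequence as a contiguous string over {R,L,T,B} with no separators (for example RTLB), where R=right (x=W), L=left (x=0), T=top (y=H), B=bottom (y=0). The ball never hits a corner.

Final position: (12,17/2)
Wall sequence: TLBTR

1. t=7/3 → T at (19/3,12); v=(-2,-3)
2. t=19/6 → L at (0,5/2); v=(2,-3)
3. t=5/6 → B at (5/3,0); v=(2,3)
4. t=4 → T at (29/3,12); v=(2,-3)
5. t=7/6 → R at (12,17/2); v=(-2,-3)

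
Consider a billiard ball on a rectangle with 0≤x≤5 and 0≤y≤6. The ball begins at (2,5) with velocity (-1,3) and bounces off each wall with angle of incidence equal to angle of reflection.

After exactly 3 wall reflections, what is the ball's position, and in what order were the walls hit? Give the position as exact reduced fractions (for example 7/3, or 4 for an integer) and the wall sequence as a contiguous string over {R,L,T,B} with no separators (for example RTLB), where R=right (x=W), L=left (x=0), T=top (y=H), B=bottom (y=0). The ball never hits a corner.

1. t=1/3 → T at (5/3,6); v=(-1,-3)
2. t=5/3 → L at (0,1); v=(1,-3)
3. t=1/3 → B at (1/3,0); v=(1,3)

Final position: (1/3,0)
Wall sequence: TLB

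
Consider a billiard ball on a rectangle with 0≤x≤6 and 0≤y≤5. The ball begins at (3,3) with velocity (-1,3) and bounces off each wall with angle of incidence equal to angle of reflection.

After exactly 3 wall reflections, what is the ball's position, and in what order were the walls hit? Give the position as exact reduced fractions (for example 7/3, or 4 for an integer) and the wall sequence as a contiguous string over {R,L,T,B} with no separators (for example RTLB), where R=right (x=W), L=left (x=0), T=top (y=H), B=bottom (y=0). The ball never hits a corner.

Final position: (0,2)
Wall sequence: TBL

1. t=2/3 → T at (7/3,5); v=(-1,-3)
2. t=5/3 → B at (2/3,0); v=(-1,3)
3. t=2/3 → L at (0,2); v=(1,3)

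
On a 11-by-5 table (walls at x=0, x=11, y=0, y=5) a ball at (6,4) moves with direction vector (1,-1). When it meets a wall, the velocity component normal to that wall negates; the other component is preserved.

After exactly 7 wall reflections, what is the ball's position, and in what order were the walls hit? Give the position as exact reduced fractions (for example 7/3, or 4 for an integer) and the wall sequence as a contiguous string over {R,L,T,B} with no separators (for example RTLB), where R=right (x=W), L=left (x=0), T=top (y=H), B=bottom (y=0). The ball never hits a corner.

Final position: (8,0)
Wall sequence: BRTBLTB

1. t=4 → B at (10,0); v=(1,1)
2. t=1 → R at (11,1); v=(-1,1)
3. t=4 → T at (7,5); v=(-1,-1)
4. t=5 → B at (2,0); v=(-1,1)
5. t=2 → L at (0,2); v=(1,1)
6. t=3 → T at (3,5); v=(1,-1)
7. t=5 → B at (8,0); v=(1,1)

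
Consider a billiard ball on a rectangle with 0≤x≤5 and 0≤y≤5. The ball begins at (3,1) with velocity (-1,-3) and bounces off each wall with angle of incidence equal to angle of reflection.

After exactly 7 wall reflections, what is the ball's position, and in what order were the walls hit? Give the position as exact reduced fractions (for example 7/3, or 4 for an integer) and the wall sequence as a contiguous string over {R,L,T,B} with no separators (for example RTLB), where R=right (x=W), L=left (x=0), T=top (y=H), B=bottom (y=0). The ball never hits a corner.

Final position: (5,3)
Wall sequence: BTLBTBR

1. t=1/3 → B at (8/3,0); v=(-1,3)
2. t=5/3 → T at (1,5); v=(-1,-3)
3. t=1 → L at (0,2); v=(1,-3)
4. t=2/3 → B at (2/3,0); v=(1,3)
5. t=5/3 → T at (7/3,5); v=(1,-3)
6. t=5/3 → B at (4,0); v=(1,3)
7. t=1 → R at (5,3); v=(-1,3)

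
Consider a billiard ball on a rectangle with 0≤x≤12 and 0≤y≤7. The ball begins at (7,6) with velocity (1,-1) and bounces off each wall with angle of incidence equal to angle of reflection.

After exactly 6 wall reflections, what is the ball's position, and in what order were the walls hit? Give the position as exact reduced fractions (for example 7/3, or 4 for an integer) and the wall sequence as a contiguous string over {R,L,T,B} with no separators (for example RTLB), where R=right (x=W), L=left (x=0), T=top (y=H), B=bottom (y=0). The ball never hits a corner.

1. t=5 → R at (12,1); v=(-1,-1)
2. t=1 → B at (11,0); v=(-1,1)
3. t=7 → T at (4,7); v=(-1,-1)
4. t=4 → L at (0,3); v=(1,-1)
5. t=3 → B at (3,0); v=(1,1)
6. t=7 → T at (10,7); v=(1,-1)

Final position: (10,7)
Wall sequence: RBTLBT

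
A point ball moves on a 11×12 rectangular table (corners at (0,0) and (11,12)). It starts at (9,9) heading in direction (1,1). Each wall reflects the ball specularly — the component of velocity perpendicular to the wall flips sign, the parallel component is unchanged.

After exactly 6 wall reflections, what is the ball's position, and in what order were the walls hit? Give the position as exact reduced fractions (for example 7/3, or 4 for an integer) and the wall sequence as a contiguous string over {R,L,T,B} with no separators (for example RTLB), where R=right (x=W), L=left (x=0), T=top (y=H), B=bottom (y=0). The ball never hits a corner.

Final position: (8,12)
Wall sequence: RTLBRT

1. t=2 → R at (11,11); v=(-1,1)
2. t=1 → T at (10,12); v=(-1,-1)
3. t=10 → L at (0,2); v=(1,-1)
4. t=2 → B at (2,0); v=(1,1)
5. t=9 → R at (11,9); v=(-1,1)
6. t=3 → T at (8,12); v=(-1,-1)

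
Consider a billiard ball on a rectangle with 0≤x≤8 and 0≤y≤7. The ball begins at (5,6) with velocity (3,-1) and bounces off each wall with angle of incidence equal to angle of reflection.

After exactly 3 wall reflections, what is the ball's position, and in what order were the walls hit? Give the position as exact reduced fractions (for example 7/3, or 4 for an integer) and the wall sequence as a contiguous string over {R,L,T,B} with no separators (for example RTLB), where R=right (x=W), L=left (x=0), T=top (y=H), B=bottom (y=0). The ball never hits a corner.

Final position: (7,0)
Wall sequence: RLB

1. t=1 → R at (8,5); v=(-3,-1)
2. t=8/3 → L at (0,7/3); v=(3,-1)
3. t=7/3 → B at (7,0); v=(3,1)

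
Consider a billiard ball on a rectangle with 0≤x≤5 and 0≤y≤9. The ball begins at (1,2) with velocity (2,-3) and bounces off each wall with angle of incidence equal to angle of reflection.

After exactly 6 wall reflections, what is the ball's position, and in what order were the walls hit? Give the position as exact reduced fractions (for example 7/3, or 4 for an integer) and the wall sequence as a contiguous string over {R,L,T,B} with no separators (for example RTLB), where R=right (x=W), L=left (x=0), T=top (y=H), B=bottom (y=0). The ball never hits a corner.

Final position: (5,1)
Wall sequence: BRTLBR

1. t=2/3 → B at (7/3,0); v=(2,3)
2. t=4/3 → R at (5,4); v=(-2,3)
3. t=5/3 → T at (5/3,9); v=(-2,-3)
4. t=5/6 → L at (0,13/2); v=(2,-3)
5. t=13/6 → B at (13/3,0); v=(2,3)
6. t=1/3 → R at (5,1); v=(-2,3)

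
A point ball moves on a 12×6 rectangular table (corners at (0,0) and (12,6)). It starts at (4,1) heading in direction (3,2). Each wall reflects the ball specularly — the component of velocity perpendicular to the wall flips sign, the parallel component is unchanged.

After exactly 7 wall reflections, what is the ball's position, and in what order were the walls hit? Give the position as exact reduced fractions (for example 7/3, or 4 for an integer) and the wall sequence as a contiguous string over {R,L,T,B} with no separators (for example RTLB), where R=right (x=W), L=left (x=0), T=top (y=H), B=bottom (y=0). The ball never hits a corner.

Final position: (19/2,0)
Wall sequence: TRBLTRB

1. t=5/2 → T at (23/2,6); v=(3,-2)
2. t=1/6 → R at (12,17/3); v=(-3,-2)
3. t=17/6 → B at (7/2,0); v=(-3,2)
4. t=7/6 → L at (0,7/3); v=(3,2)
5. t=11/6 → T at (11/2,6); v=(3,-2)
6. t=13/6 → R at (12,5/3); v=(-3,-2)
7. t=5/6 → B at (19/2,0); v=(-3,2)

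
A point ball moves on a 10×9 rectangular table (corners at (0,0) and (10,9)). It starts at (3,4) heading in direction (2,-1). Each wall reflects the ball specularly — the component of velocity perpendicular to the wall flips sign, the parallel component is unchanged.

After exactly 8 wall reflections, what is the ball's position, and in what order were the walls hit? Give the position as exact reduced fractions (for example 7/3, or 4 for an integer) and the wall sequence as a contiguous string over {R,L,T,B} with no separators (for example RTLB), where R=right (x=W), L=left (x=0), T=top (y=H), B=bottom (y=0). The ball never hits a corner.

Final position: (10,3/2)
Wall sequence: RBLTRLBR

1. t=7/2 → R at (10,1/2); v=(-2,-1)
2. t=1/2 → B at (9,0); v=(-2,1)
3. t=9/2 → L at (0,9/2); v=(2,1)
4. t=9/2 → T at (9,9); v=(2,-1)
5. t=1/2 → R at (10,17/2); v=(-2,-1)
6. t=5 → L at (0,7/2); v=(2,-1)
7. t=7/2 → B at (7,0); v=(2,1)
8. t=3/2 → R at (10,3/2); v=(-2,1)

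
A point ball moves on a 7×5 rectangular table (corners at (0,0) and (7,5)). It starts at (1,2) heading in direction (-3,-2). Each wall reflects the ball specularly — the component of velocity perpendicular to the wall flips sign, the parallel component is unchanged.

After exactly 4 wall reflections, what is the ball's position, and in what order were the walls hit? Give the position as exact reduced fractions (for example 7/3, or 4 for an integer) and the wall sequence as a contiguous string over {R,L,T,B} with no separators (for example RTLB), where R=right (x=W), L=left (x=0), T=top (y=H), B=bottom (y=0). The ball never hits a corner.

1. t=1/3 → L at (0,4/3); v=(3,-2)
2. t=2/3 → B at (2,0); v=(3,2)
3. t=5/3 → R at (7,10/3); v=(-3,2)
4. t=5/6 → T at (9/2,5); v=(-3,-2)

Final position: (9/2,5)
Wall sequence: LBRT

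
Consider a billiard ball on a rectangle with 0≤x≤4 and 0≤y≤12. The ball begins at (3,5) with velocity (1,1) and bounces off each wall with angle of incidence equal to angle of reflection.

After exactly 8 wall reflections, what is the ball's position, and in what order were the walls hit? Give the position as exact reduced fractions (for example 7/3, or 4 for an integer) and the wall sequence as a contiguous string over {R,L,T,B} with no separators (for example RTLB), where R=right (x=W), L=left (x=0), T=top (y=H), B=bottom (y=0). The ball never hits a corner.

Final position: (0,2)
Wall sequence: RLTRLRBL

1. t=1 → R at (4,6); v=(-1,1)
2. t=4 → L at (0,10); v=(1,1)
3. t=2 → T at (2,12); v=(1,-1)
4. t=2 → R at (4,10); v=(-1,-1)
5. t=4 → L at (0,6); v=(1,-1)
6. t=4 → R at (4,2); v=(-1,-1)
7. t=2 → B at (2,0); v=(-1,1)
8. t=2 → L at (0,2); v=(1,1)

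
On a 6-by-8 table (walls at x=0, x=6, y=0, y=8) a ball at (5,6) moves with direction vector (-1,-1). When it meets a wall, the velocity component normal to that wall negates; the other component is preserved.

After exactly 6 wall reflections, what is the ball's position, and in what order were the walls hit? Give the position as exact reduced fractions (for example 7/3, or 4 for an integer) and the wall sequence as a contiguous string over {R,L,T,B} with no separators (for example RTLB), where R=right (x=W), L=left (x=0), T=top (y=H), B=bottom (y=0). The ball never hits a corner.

1. t=5 → L at (0,1); v=(1,-1)
2. t=1 → B at (1,0); v=(1,1)
3. t=5 → R at (6,5); v=(-1,1)
4. t=3 → T at (3,8); v=(-1,-1)
5. t=3 → L at (0,5); v=(1,-1)
6. t=5 → B at (5,0); v=(1,1)

Final position: (5,0)
Wall sequence: LBRTLB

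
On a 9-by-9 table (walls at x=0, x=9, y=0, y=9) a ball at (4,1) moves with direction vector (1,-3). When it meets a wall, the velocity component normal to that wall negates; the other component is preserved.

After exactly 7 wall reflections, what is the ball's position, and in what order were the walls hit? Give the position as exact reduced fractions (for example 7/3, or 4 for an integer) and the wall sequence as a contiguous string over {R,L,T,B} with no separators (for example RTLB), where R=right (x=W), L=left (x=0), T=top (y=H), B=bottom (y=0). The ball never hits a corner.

1. t=1/3 → B at (13/3,0); v=(1,3)
2. t=3 → T at (22/3,9); v=(1,-3)
3. t=5/3 → R at (9,4); v=(-1,-3)
4. t=4/3 → B at (23/3,0); v=(-1,3)
5. t=3 → T at (14/3,9); v=(-1,-3)
6. t=3 → B at (5/3,0); v=(-1,3)
7. t=5/3 → L at (0,5); v=(1,3)

Final position: (0,5)
Wall sequence: BTRBTBL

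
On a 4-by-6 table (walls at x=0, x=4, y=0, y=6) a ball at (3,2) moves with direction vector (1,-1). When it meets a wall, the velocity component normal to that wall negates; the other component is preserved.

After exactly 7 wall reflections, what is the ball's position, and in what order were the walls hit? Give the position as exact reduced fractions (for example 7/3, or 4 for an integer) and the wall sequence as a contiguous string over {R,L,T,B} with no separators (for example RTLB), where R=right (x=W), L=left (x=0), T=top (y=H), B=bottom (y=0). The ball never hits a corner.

Final position: (1,0)
Wall sequence: RBLTRLB

1. t=1 → R at (4,1); v=(-1,-1)
2. t=1 → B at (3,0); v=(-1,1)
3. t=3 → L at (0,3); v=(1,1)
4. t=3 → T at (3,6); v=(1,-1)
5. t=1 → R at (4,5); v=(-1,-1)
6. t=4 → L at (0,1); v=(1,-1)
7. t=1 → B at (1,0); v=(1,1)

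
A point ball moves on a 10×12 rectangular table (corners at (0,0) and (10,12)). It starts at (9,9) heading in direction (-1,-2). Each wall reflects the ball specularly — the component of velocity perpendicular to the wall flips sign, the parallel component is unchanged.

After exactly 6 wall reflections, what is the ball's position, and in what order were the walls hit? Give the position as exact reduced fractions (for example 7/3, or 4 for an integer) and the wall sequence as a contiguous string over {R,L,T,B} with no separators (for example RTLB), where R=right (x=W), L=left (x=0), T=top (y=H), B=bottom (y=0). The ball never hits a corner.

Final position: (13/2,12)
Wall sequence: BLTBRT

1. t=9/2 → B at (9/2,0); v=(-1,2)
2. t=9/2 → L at (0,9); v=(1,2)
3. t=3/2 → T at (3/2,12); v=(1,-2)
4. t=6 → B at (15/2,0); v=(1,2)
5. t=5/2 → R at (10,5); v=(-1,2)
6. t=7/2 → T at (13/2,12); v=(-1,-2)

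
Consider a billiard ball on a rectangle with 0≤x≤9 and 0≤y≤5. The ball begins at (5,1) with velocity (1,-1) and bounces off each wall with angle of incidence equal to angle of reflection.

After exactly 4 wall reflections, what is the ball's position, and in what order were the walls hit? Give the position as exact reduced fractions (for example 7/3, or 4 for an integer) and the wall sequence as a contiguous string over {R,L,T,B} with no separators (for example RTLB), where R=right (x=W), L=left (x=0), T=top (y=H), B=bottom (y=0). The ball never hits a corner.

Final position: (2,0)
Wall sequence: BRTB

1. t=1 → B at (6,0); v=(1,1)
2. t=3 → R at (9,3); v=(-1,1)
3. t=2 → T at (7,5); v=(-1,-1)
4. t=5 → B at (2,0); v=(-1,1)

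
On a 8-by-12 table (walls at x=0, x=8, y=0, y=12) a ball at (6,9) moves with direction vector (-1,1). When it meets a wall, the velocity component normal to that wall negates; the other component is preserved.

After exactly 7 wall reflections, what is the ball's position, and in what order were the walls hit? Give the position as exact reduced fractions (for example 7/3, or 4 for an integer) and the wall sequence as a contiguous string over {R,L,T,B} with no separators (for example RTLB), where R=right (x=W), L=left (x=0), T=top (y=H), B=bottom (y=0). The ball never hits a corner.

1. t=3 → T at (3,12); v=(-1,-1)
2. t=3 → L at (0,9); v=(1,-1)
3. t=8 → R at (8,1); v=(-1,-1)
4. t=1 → B at (7,0); v=(-1,1)
5. t=7 → L at (0,7); v=(1,1)
6. t=5 → T at (5,12); v=(1,-1)
7. t=3 → R at (8,9); v=(-1,-1)

Final position: (8,9)
Wall sequence: TLRBLTR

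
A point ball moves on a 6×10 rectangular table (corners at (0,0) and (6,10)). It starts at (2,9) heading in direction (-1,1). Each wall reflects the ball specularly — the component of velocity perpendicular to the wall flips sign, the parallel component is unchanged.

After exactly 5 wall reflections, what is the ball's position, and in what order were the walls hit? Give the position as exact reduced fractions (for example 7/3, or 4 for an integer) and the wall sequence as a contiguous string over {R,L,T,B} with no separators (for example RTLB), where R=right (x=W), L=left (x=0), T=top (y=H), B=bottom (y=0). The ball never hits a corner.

Final position: (0,3)
Wall sequence: TLRBL

1. t=1 → T at (1,10); v=(-1,-1)
2. t=1 → L at (0,9); v=(1,-1)
3. t=6 → R at (6,3); v=(-1,-1)
4. t=3 → B at (3,0); v=(-1,1)
5. t=3 → L at (0,3); v=(1,1)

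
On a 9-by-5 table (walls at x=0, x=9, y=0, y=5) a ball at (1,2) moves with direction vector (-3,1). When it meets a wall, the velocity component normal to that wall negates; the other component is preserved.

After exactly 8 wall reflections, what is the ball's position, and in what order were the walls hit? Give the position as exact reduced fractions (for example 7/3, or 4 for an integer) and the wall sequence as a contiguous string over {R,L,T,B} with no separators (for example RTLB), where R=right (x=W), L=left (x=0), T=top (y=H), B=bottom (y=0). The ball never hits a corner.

Final position: (2,5)
Wall sequence: LTRLBRLT

1. t=1/3 → L at (0,7/3); v=(3,1)
2. t=8/3 → T at (8,5); v=(3,-1)
3. t=1/3 → R at (9,14/3); v=(-3,-1)
4. t=3 → L at (0,5/3); v=(3,-1)
5. t=5/3 → B at (5,0); v=(3,1)
6. t=4/3 → R at (9,4/3); v=(-3,1)
7. t=3 → L at (0,13/3); v=(3,1)
8. t=2/3 → T at (2,5); v=(3,-1)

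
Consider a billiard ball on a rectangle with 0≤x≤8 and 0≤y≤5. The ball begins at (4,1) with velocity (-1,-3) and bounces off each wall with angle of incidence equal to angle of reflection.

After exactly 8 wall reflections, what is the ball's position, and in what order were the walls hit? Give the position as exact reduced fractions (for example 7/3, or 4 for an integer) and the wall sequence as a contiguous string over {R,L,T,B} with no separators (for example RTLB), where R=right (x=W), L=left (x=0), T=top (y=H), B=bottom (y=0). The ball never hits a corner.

1. t=1/3 → B at (11/3,0); v=(-1,3)
2. t=5/3 → T at (2,5); v=(-1,-3)
3. t=5/3 → B at (1/3,0); v=(-1,3)
4. t=1/3 → L at (0,1); v=(1,3)
5. t=4/3 → T at (4/3,5); v=(1,-3)
6. t=5/3 → B at (3,0); v=(1,3)
7. t=5/3 → T at (14/3,5); v=(1,-3)
8. t=5/3 → B at (19/3,0); v=(1,3)

Final position: (19/3,0)
Wall sequence: BTBLTBTB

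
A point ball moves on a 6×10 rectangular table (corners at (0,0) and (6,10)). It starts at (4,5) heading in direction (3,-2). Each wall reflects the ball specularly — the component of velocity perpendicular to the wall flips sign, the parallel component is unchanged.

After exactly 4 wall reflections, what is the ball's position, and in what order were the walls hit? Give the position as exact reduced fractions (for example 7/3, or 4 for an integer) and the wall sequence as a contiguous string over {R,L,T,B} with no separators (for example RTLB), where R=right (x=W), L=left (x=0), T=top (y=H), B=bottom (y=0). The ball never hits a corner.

1. t=2/3 → R at (6,11/3); v=(-3,-2)
2. t=11/6 → B at (1/2,0); v=(-3,2)
3. t=1/6 → L at (0,1/3); v=(3,2)
4. t=2 → R at (6,13/3); v=(-3,2)

Final position: (6,13/3)
Wall sequence: RBLR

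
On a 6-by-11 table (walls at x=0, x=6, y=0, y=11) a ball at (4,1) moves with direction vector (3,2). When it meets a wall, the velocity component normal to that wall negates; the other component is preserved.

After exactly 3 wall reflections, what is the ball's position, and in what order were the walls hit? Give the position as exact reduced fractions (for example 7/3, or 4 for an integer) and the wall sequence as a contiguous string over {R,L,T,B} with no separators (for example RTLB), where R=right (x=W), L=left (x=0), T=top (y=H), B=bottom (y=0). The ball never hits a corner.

Final position: (6,31/3)
Wall sequence: RLR

1. t=2/3 → R at (6,7/3); v=(-3,2)
2. t=2 → L at (0,19/3); v=(3,2)
3. t=2 → R at (6,31/3); v=(-3,2)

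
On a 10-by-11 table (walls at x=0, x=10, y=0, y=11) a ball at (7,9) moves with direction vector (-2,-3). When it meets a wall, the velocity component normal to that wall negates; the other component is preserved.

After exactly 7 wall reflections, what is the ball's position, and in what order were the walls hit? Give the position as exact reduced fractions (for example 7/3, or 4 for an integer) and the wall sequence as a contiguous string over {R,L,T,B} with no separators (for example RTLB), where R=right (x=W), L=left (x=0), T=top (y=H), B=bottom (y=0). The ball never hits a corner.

1. t=3 → B at (1,0); v=(-2,3)
2. t=1/2 → L at (0,3/2); v=(2,3)
3. t=19/6 → T at (19/3,11); v=(2,-3)
4. t=11/6 → R at (10,11/2); v=(-2,-3)
5. t=11/6 → B at (19/3,0); v=(-2,3)
6. t=19/6 → L at (0,19/2); v=(2,3)
7. t=1/2 → T at (1,11); v=(2,-3)

Final position: (1,11)
Wall sequence: BLTRBLT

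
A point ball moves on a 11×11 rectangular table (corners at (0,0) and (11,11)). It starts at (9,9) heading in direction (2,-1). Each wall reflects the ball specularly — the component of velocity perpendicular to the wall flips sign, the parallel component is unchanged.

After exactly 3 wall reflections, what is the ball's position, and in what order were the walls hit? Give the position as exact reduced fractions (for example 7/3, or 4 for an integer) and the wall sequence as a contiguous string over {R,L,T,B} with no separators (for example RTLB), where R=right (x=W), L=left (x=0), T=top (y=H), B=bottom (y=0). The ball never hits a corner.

Final position: (5,0)
Wall sequence: RLB

1. t=1 → R at (11,8); v=(-2,-1)
2. t=11/2 → L at (0,5/2); v=(2,-1)
3. t=5/2 → B at (5,0); v=(2,1)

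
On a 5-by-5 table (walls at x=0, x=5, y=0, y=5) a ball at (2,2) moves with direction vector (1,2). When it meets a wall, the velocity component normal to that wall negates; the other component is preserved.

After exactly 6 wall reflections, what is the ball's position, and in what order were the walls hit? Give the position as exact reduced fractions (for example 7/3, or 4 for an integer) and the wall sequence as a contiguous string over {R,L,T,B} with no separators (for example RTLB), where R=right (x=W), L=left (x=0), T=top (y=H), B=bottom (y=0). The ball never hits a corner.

Final position: (1,0)
Wall sequence: TRBTLB

1. t=3/2 → T at (7/2,5); v=(1,-2)
2. t=3/2 → R at (5,2); v=(-1,-2)
3. t=1 → B at (4,0); v=(-1,2)
4. t=5/2 → T at (3/2,5); v=(-1,-2)
5. t=3/2 → L at (0,2); v=(1,-2)
6. t=1 → B at (1,0); v=(1,2)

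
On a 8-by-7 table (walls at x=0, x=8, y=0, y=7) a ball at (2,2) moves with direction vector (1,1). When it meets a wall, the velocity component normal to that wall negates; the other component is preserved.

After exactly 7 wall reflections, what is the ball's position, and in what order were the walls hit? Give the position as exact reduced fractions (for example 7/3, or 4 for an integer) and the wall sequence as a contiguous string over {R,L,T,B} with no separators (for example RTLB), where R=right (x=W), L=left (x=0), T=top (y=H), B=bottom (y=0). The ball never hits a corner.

Final position: (4,0)
Wall sequence: TRBLTRB

1. t=5 → T at (7,7); v=(1,-1)
2. t=1 → R at (8,6); v=(-1,-1)
3. t=6 → B at (2,0); v=(-1,1)
4. t=2 → L at (0,2); v=(1,1)
5. t=5 → T at (5,7); v=(1,-1)
6. t=3 → R at (8,4); v=(-1,-1)
7. t=4 → B at (4,0); v=(-1,1)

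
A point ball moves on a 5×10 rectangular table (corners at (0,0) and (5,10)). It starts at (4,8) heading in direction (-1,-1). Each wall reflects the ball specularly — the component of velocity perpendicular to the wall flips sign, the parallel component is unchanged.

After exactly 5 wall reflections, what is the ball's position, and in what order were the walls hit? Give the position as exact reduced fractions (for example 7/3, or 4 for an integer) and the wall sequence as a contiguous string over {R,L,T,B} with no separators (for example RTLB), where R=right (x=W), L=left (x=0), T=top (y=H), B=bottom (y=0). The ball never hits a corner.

Final position: (4,10)
Wall sequence: LBRLT

1. t=4 → L at (0,4); v=(1,-1)
2. t=4 → B at (4,0); v=(1,1)
3. t=1 → R at (5,1); v=(-1,1)
4. t=5 → L at (0,6); v=(1,1)
5. t=4 → T at (4,10); v=(1,-1)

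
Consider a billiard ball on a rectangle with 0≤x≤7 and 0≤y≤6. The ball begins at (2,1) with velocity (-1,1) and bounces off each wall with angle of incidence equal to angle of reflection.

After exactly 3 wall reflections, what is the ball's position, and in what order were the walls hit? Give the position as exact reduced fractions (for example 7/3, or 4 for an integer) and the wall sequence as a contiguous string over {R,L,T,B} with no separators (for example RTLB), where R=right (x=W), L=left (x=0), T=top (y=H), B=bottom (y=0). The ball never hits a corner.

1. t=2 → L at (0,3); v=(1,1)
2. t=3 → T at (3,6); v=(1,-1)
3. t=4 → R at (7,2); v=(-1,-1)

Final position: (7,2)
Wall sequence: LTR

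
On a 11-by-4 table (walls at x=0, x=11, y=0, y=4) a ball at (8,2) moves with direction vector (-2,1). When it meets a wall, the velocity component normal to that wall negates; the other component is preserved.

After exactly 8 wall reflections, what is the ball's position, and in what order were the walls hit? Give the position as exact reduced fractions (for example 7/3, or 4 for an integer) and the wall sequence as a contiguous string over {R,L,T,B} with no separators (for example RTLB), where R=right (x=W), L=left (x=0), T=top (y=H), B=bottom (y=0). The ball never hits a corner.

Final position: (6,4)
Wall sequence: TLBRTBLT

1. t=2 → T at (4,4); v=(-2,-1)
2. t=2 → L at (0,2); v=(2,-1)
3. t=2 → B at (4,0); v=(2,1)
4. t=7/2 → R at (11,7/2); v=(-2,1)
5. t=1/2 → T at (10,4); v=(-2,-1)
6. t=4 → B at (2,0); v=(-2,1)
7. t=1 → L at (0,1); v=(2,1)
8. t=3 → T at (6,4); v=(2,-1)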